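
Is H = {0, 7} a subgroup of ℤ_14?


Subgroup test for H = {0, 7} in (ℤ_14, +):
(1) 0 ∈ H? Yes
(2) Closure: for all a,b ∈ H, (a+b) mod 14 ∈ H? Yes
(3) Inverses: for all a ∈ H, -a mod 14 ∈ H? Yes

Yes, H is a subgroup of ℤ_14


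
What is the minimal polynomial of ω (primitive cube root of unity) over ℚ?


ω satisfies x² + x + 1 = 0 (the cyclotomic polynomial Φ₃)

Minimal polynomial: x² + x + 1


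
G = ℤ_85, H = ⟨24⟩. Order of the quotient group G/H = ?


|⟨24⟩| = n / gcd(24, 85) = 85 / 1 = 85
H is normal (ℤ_85 is abelian).
|G/H| = |G| / |H| = 85 / 85 = 1

|G/H| = 1


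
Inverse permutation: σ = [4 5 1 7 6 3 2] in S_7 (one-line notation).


To find σ⁻¹, swap domain and range:
σ(1) = 4 → σ⁻¹(4) = 1
σ(2) = 5 → σ⁻¹(5) = 2
σ(3) = 1 → σ⁻¹(1) = 3
σ(4) = 7 → σ⁻¹(7) = 4
σ(5) = 6 → σ⁻¹(6) = 5
σ(6) = 3 → σ⁻¹(3) = 6
σ(7) = 2 → σ⁻¹(2) = 7

σ⁻¹ = [3 7 6 1 2 5 4]


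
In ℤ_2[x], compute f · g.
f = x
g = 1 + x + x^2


Expand and collect like terms; reduce coefficients mod 2:
x^0: 0·1 = 0 ≡ 0 (mod 2)
x^1: 0·1 + 1·1 = 1 ≡ 1 (mod 2)
x^2: 0·1 + 1·1 = 1 ≡ 1 (mod 2)
x^3: 1·1 = 1 ≡ 1 (mod 2)
Result: x + x^2 + x^3

f · g = x + x^2 + x^3


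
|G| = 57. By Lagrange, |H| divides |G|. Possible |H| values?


Lagrange's theorem: |H| divides |G|
|G| = 57
Divisors of 57: 1, 3, 19, 57

Possible subgroup orders: {1, 3, 19, 57}


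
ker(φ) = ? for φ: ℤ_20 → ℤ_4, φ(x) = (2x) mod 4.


Kernel = preimage of identity
ker(φ) = {x ∈ ℤ_20 : 2x ≡ 0 (mod 4)}. Since 4 | 20, φ is well-defined. The kernel is the cyclic subgroup ⟨2⟩ of ℤ_20 (order 10), i.e. {0, 2, 4, 6, 8, 10, 12, 14, 16, 18}

ker(φ) = {0, 2, 4, 6, 8, 10, 12, 14, 16, 18}


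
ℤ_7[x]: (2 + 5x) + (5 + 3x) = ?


Add coefficients mod 7:
x^0: 2 + 5 = 0 (mod 7)
x^1: 5 + 3 = 1 (mod 7)
Result: x

f + g = x


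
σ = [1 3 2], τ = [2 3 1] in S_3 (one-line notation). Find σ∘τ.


σ∘τ: apply τ first, then σ
1 →τ 2 →σ 3
2 →τ 3 →σ 2
3 →τ 1 →σ 1

σ∘τ = [3 2 1]


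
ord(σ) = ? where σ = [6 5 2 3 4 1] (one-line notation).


Cycle decomposition: (1 6) (2 5 4 3)
Cycle lengths: 2, 4
Order = lcm(2, 4) = 4

ord(σ) = 4


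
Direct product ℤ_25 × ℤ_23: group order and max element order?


|ℤ_25 × ℤ_23| = 25 × 23 = 575
Max element order = lcm(25,23) = 575
Cyclic? Yes (gcd=1)

|ℤ_25×ℤ_23| = 575, max element order = 575


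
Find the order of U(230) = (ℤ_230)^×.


U(n) is the group of units mod n; |U(n)| = φ(n)
|U(230)| = φ(230) = 88

|U(230) = (ℤ_230)^×| = 88


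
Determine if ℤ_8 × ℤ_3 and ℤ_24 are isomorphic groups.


Comparing ℤ_8 × ℤ_3 and ℤ_24:
gcd(8,3) = 1, so ℤ_8 × ℤ_3 ≅ ℤ_24 (CRT)

Yes, ℤ_8 × ℤ_3 ≅ ℤ_24


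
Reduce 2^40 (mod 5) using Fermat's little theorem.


Fermat's little theorem: if p is prime and gcd(a,p)=1, then a^(p-1) ≡ 1 (mod p)
p = 5 is prime, gcd(2,5) = 1
Reduce exponent: 40 mod 4 = 0
So 2^40 ≡ 2^0 (mod 5)
2^0 = 1

2^40 ≡ 1 (mod 5)


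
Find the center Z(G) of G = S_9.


Z(G) = {g ∈ G | gx = xg for all x ∈ G}
S_n is non-abelian for n ≥ 3; Z(S_9) is trivial

Z(S_9) = {e}


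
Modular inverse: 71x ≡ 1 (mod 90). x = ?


Use the extended Euclidean algorithm to write 1 = 71·s + 90·t; then s mod 90 is the inverse.
Euclidean algorithm:
  71 = 0·90 + 71
  90 = 1·71 + 19
  71 = 3·19 + 14
  19 = 1·14 + 5
  14 = 2·5 + 4
  5 = 1·4 + 1
  4 = 4·1 + 0
gcd(71,90) = 1
Back-substitution gives: 71·(-19) + 90·(15) = 1
So 71⁻¹ ≡ -19 ≡ 71 (mod 90)
Check: 71 × 71 = 5041 ≡ 1 (mod 90) ✓

71⁻¹ ≡ 71 (mod 90)


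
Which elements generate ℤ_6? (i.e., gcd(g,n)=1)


g generates ℤ_n iff gcd(g,n) = 1
Checking each g ∈ {1,...,5}:
gcd(1,6) = 1
gcd(2,6) = 2
gcd(3,6) = 3
gcd(4,6) = 2
gcd(5,6) = 1
Generators: {1, 5}
Number of generators = φ(6) = 2

Generators of ℤ_6 = {1, 5}


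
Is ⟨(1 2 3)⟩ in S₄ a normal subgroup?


H = ⟨(1 2 3)⟩ in S₄
(1 4)(1 2 3)(1 4)⁻¹ = (4 2 3) ∉ ⟨(1 2 3)⟩

No, not a normal subgroup


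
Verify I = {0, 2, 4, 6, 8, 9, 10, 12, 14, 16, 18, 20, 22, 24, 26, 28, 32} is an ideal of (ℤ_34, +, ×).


Check ideal conditions for I = {0, 2, 4, 6, 8, 9, 10, 12, 14, 16, 18, 20, 22, 24, 26, 28, 32} in ℤ_34:
(1) I is an additive subgroup? No
(2) For r ∈ ℤ_34 and a ∈ I: r·a ∈ I? No  [counterexample: r=2, a=32, r·a mod 34 = 30 ∉ I]

No, I is not an ideal of ℤ_34


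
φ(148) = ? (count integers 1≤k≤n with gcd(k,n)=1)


Factor n: 148 = 2^2 × 37
φ(n) = n · ∏(1 - 1/p) over distinct primes p | n
φ(148) = 148 · (1 - 1/2) · (1 - 1/37) = 72

φ(148) = 72


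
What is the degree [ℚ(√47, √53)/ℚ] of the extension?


[ℚ(√47,√53):ℚ] = [ℚ(√47,√53):ℚ(√47)]·[ℚ(√47):ℚ] = 2·2 = 4

[ℚ(√47, √53)/ℚ] = 4


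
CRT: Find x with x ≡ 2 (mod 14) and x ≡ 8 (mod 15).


m₁ = 14, m₂ = 15, gcd = 1, so CRT applies. M = m₁·m₂ = 210
Let M₁ = M/m₁ = 15, M₂ = M/m₂ = 14
Find y₁ ≡ M₁⁻¹ (mod m₁): 15⁻¹ ≡ 1 (mod 14)
Find y₂ ≡ M₂⁻¹ (mod m₂): 14⁻¹ ≡ 14 (mod 15)
x = a₁·M₁·y₁ + a₂·M₂·y₂ = 2·15·1 + 8·14·14 = 1598
Reduce mod 210: x ≡ 128
Check: 128 mod 14 = 2 ✓, 128 mod 15 = 8 ✓

x ≡ 128 (mod 210)


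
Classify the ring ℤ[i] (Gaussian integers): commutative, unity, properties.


ℤ[i] is a commutative integral domain with unity 1 (in fact a Euclidean domain)
Commutative: Yes
Integral domain: Yes
Has unity: Yes

ℤ[i] (Gaussian integers): Commutative=Yes, Unity=Yes


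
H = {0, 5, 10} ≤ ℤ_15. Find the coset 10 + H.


10 + H = {10 + h (mod 15) : h ∈ H}
10+0=10, 10+5=0, 10+10=5
10 + H = {0, 5, 10} = 0 + H

10 + H = {0, 5, 10}


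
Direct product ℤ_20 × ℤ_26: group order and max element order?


|ℤ_20 × ℤ_26| = 20 × 26 = 520
Max element order = lcm(20,26) = 260
Cyclic? No (gcd=2)

|ℤ_20×ℤ_26| = 520, max element order = 260


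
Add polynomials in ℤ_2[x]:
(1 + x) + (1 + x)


Add coefficients mod 2:
x^0: 1 + 1 = 0 (mod 2)
x^1: 1 + 1 = 0 (mod 2)
Result: 0

f + g = 0


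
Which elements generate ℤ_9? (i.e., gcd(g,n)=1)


g generates ℤ_n iff gcd(g,n) = 1
Checking each g ∈ {1,...,8}:
gcd(1,9) = 1
gcd(2,9) = 1
gcd(3,9) = 3
gcd(4,9) = 1
gcd(5,9) = 1
gcd(6,9) = 3
gcd(7,9) = 1
gcd(8,9) = 1
Generators: {1, 2, 4, 5, 7, 8}
Number of generators = φ(9) = 6

Generators of ℤ_9 = {1, 2, 4, 5, 7, 8}


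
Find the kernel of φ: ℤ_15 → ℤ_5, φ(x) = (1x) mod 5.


Kernel = preimage of identity
ker(φ) = {x ∈ ℤ_15 : 1x ≡ 0 (mod 5)}. Since 5 | 15, φ is well-defined. The kernel is the cyclic subgroup ⟨5⟩ of ℤ_15 (order 3), i.e. {0, 5, 10}

ker(φ) = {0, 5, 10}


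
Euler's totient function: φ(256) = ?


Factor n: 256 = 2^8
φ(n) = n · ∏(1 - 1/p) over distinct primes p | n
φ(256) = 256 · (1 - 1/2) = 128

φ(256) = 128


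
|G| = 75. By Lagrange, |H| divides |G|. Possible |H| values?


Lagrange's theorem: |H| divides |G|
|G| = 75
Divisors of 75: 1, 3, 5, 15, 25, 75

Possible subgroup orders: {1, 3, 5, 15, 25, 75}


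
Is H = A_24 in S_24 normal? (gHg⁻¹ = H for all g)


H = A_24 in S_24
A_24 has index 2 in S_24, and every subgroup of index 2 is normal

Yes, normal subgroup


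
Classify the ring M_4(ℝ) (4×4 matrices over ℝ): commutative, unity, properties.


Matrix multiplication is non-commutative for n ≥ 2; the identity matrix I is the unity; singular matrices give zero divisors, so not an integral domain
Commutative: No
Integral domain: No
Has unity: Yes

M_4(ℝ) (4×4 matrices over ℝ): Commutative=No, Unity=Yes


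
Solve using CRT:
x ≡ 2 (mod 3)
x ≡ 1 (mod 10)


m₁ = 3, m₂ = 10, gcd = 1, so CRT applies. M = m₁·m₂ = 30
Let M₁ = M/m₁ = 10, M₂ = M/m₂ = 3
Find y₁ ≡ M₁⁻¹ (mod m₁): 10⁻¹ ≡ 1 (mod 3)
Find y₂ ≡ M₂⁻¹ (mod m₂): 3⁻¹ ≡ 7 (mod 10)
x = a₁·M₁·y₁ + a₂·M₂·y₂ = 2·10·1 + 1·3·7 = 41
Reduce mod 30: x ≡ 11
Check: 11 mod 3 = 2 ✓, 11 mod 10 = 1 ✓

x ≡ 11 (mod 30)


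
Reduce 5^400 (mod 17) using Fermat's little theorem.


Fermat's little theorem: if p is prime and gcd(a,p)=1, then a^(p-1) ≡ 1 (mod p)
p = 17 is prime, gcd(5,17) = 1
Reduce exponent: 400 mod 16 = 0
So 5^400 ≡ 5^0 (mod 17)
5^0 = 1

5^400 ≡ 1 (mod 17)


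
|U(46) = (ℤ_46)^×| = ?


U(n) is the group of units mod n; |U(n)| = φ(n)
|U(46)| = φ(46) = 22

|U(46) = (ℤ_46)^×| = 22


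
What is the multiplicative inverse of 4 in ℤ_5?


Use the extended Euclidean algorithm to write 1 = 4·s + 5·t; then s mod 5 is the inverse.
Euclidean algorithm:
  4 = 0·5 + 4
  5 = 1·4 + 1
  4 = 4·1 + 0
gcd(4,5) = 1
Back-substitution gives: 4·(-1) + 5·(1) = 1
So 4⁻¹ ≡ -1 ≡ 4 (mod 5)
Check: 4 × 4 = 16 ≡ 1 (mod 5) ✓

4⁻¹ ≡ 4 (mod 5)


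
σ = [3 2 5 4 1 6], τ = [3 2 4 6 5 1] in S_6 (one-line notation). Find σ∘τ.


σ∘τ: apply τ first, then σ
1 →τ 3 →σ 5
2 →τ 2 →σ 2
3 →τ 4 →σ 4
4 →τ 6 →σ 6
5 →τ 5 →σ 1
6 →τ 1 →σ 3

σ∘τ = [5 2 4 6 1 3]


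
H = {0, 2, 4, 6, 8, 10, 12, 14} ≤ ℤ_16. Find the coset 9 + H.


9 + H = {9 + h (mod 16) : h ∈ H}
9+0=9, 9+2=11, 9+4=13, 9+6=15, 9+8=1, 9+10=3, 9+12=5, 9+14=7
9 + H = {1, 3, 5, 7, 9, 11, 13, 15} = 1 + H

9 + H = {1, 3, 5, 7, 9, 11, 13, 15}


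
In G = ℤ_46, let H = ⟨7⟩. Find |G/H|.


|⟨7⟩| = n / gcd(7, 46) = 46 / 1 = 46
H is normal (ℤ_46 is abelian).
|G/H| = |G| / |H| = 46 / 46 = 1

|G/H| = 1


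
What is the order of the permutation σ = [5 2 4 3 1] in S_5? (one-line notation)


Cycle decomposition: (1 5) (3 4)
Cycle lengths: 2, 2
Order = lcm(2, 2) = 2

ord(σ) = 2


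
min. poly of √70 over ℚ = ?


√70 satisfies x² - 70 = 0, irreducible over ℚ since 70 is squarefree

Minimal polynomial: x² - 70


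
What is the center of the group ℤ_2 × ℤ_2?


Z(G) = {g ∈ G | gx = xg for all x ∈ G}
Direct product of abelian groups is abelian, so Z(G) = G

Z(ℤ_2 × ℤ_2) = ℤ_2 × ℤ_2


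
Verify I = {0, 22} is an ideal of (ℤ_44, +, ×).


Check ideal conditions for I = {0, 22} in ℤ_44:
(1) I is an additive subgroup? Yes
(2) For r ∈ ℤ_44 and a ∈ I: r·a ∈ I? Yes

Yes, I is an ideal of ℤ_44


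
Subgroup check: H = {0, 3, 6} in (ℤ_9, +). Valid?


Subgroup test for H = {0, 3, 6} in (ℤ_9, +):
(1) 0 ∈ H? Yes
(2) Closure: for all a,b ∈ H, (a+b) mod 9 ∈ H? Yes
(3) Inverses: for all a ∈ H, -a mod 9 ∈ H? Yes

Yes, H is a subgroup of ℤ_9


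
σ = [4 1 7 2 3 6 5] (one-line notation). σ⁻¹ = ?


To find σ⁻¹, swap domain and range:
σ(1) = 4 → σ⁻¹(4) = 1
σ(2) = 1 → σ⁻¹(1) = 2
σ(3) = 7 → σ⁻¹(7) = 3
σ(4) = 2 → σ⁻¹(2) = 4
σ(5) = 3 → σ⁻¹(3) = 5
σ(6) = 6 → σ⁻¹(6) = 6
σ(7) = 5 → σ⁻¹(5) = 7

σ⁻¹ = [2 4 5 1 7 6 3]


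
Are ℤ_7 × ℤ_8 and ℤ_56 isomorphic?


Comparing ℤ_7 × ℤ_8 and ℤ_56:
gcd(7,8) = 1, so ℤ_7 × ℤ_8 ≅ ℤ_56 (CRT)

Yes, ℤ_7 × ℤ_8 ≅ ℤ_56


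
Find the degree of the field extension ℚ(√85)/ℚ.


√85 has minimal polynomial x² - 85 (irreducible over ℚ since 85 is squarefree)

[ℚ(√85)/ℚ] = 2


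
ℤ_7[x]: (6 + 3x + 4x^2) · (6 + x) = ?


Expand and collect like terms; reduce coefficients mod 7:
x^0: 6·6 = 36 ≡ 1 (mod 7)
x^1: 6·1 + 3·6 = 24 ≡ 3 (mod 7)
x^2: 3·1 + 4·6 = 27 ≡ 6 (mod 7)
x^3: 4·1 = 4 ≡ 4 (mod 7)
Result: 1 + 3x + 6x^2 + 4x^3

f · g = 1 + 3x + 6x^2 + 4x^3


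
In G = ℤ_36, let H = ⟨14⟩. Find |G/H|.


|⟨14⟩| = n / gcd(14, 36) = 36 / 2 = 18
H is normal (ℤ_36 is abelian).
|G/H| = |G| / |H| = 36 / 18 = 2

|G/H| = 2


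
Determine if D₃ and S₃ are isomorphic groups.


Comparing D₃ and S₃:
Both are the unique non-abelian group of order 6

Yes, D₃ ≅ S₃


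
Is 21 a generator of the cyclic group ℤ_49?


g generates ℤ_n iff gcd(g, n) = 1
gcd(21, 49) = 7
Since gcd = 7 ≠ 1, ⟨21⟩ has order 7 < 49, so 21 is not a generator.

No, 21 does not generate ℤ_49


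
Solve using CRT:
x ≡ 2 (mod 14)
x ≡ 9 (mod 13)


m₁ = 14, m₂ = 13, gcd = 1, so CRT applies. M = m₁·m₂ = 182
Let M₁ = M/m₁ = 13, M₂ = M/m₂ = 14
Find y₁ ≡ M₁⁻¹ (mod m₁): 13⁻¹ ≡ 13 (mod 14)
Find y₂ ≡ M₂⁻¹ (mod m₂): 14⁻¹ ≡ 1 (mod 13)
x = a₁·M₁·y₁ + a₂·M₂·y₂ = 2·13·13 + 9·14·1 = 464
Reduce mod 182: x ≡ 100
Check: 100 mod 14 = 2 ✓, 100 mod 13 = 9 ✓

x ≡ 100 (mod 182)


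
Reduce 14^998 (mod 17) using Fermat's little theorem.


Fermat's little theorem: if p is prime and gcd(a,p)=1, then a^(p-1) ≡ 1 (mod p)
p = 17 is prime, gcd(14,17) = 1
Reduce exponent: 998 mod 16 = 6
So 14^998 ≡ 14^6 (mod 17)
14^6 mod 17 = 15

14^998 ≡ 15 (mod 17)


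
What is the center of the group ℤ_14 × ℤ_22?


Z(G) = {g ∈ G | gx = xg for all x ∈ G}
Direct product of abelian groups is abelian, so Z(G) = G

Z(ℤ_14 × ℤ_22) = ℤ_14 × ℤ_22


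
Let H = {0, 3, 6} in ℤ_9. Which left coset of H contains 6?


6 + H = {6 + h (mod 9) : h ∈ H}
6+0=6, 6+3=0, 6+6=3
6 + H = {0, 3, 6} = 0 + H

6 + H = {0, 3, 6}


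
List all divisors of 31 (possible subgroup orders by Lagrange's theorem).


Lagrange's theorem: |H| divides |G|
|G| = 31
Divisors of 31: 1, 31

Possible subgroup orders: {1, 31}


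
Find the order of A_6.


|A_n| = n!/2 (even permutations)
|A_6| = 6!/2 = 720/2 = 360

|A_6| = 360


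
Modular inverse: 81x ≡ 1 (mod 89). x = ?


Use the extended Euclidean algorithm to write 1 = 81·s + 89·t; then s mod 89 is the inverse.
Euclidean algorithm:
  81 = 0·89 + 81
  89 = 1·81 + 8
  81 = 10·8 + 1
  8 = 8·1 + 0
gcd(81,89) = 1
Back-substitution gives: 81·(11) + 89·(-10) = 1
So 81⁻¹ ≡ 11 ≡ 11 (mod 89)
Check: 81 × 11 = 891 ≡ 1 (mod 89) ✓

81⁻¹ ≡ 11 (mod 89)


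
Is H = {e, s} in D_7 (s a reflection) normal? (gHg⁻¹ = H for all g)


H = {e, s} in D_7 (s a reflection)
r·s·r⁻¹ = sr⁻² ≠ s for n ≥ 3, so {e, s} is not closed under conjugation

No, not a normal subgroup


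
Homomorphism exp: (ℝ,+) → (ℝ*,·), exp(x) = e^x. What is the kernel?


Kernel = preimage of identity
ker(exp) = {x ∈ ℝ | e^x = 1} = {0}

ker(exp) = {0}


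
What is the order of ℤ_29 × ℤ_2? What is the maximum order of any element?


|ℤ_29 × ℤ_2| = 29 × 2 = 58
Max element order = lcm(29,2) = 58
Cyclic? Yes (gcd=1)

|ℤ_29×ℤ_2| = 58, max element order = 58


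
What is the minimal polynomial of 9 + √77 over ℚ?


Let α = 9 + √77. Then α - 9 = √77, so (α - 9)² = 77, giving α² - 18α + 4 = 0. Degree 2 and α ∉ ℚ, so this is the minimal polynomial.

Minimal polynomial: x² - 18x + 4


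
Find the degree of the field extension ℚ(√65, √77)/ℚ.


[ℚ(√65,√77):ℚ] = [ℚ(√65,√77):ℚ(√65)]·[ℚ(√65):ℚ] = 2·2 = 4

[ℚ(√65, √77)/ℚ] = 4


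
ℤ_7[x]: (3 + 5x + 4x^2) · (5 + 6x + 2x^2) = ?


Expand and collect like terms; reduce coefficients mod 7:
x^0: 3·5 = 15 ≡ 1 (mod 7)
x^1: 3·6 + 5·5 = 43 ≡ 1 (mod 7)
x^2: 3·2 + 5·6 + 4·5 = 56 ≡ 0 (mod 7)
x^3: 5·2 + 4·6 = 34 ≡ 6 (mod 7)
x^4: 4·2 = 8 ≡ 1 (mod 7)
Result: 1 + x + 6x^3 + x^4

f · g = 1 + x + 6x^3 + x^4


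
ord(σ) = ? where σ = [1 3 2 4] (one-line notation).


Cycle decomposition: (2 3)
Cycle lengths: 2
Order = lcm(2) = 2

ord(σ) = 2


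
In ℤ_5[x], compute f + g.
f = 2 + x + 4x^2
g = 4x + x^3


Add coefficients mod 5:
x^0: 2 + 0 = 2 (mod 5)
x^1: 1 + 4 = 0 (mod 5)
x^2: 4 + 0 = 4 (mod 5)
x^3: 0 + 1 = 1 (mod 5)
Result: 2 + 4x^2 + x^3

f + g = 2 + 4x^2 + x^3


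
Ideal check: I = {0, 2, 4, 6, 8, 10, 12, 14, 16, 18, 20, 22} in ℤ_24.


Check ideal conditions for I = {0, 2, 4, 6, 8, 10, 12, 14, 16, 18, 20, 22} in ℤ_24:
(1) I is an additive subgroup? Yes
(2) For r ∈ ℤ_24 and a ∈ I: r·a ∈ I? Yes

Yes, I is an ideal of ℤ_24


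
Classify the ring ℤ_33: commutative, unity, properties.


ℤ_33 is a commutative ring with unity 1; 33 = 3×11 is composite, so 3·11 ≡ 0 gives zero divisors (not an integral domain)
Commutative: Yes
Integral domain: No
Has unity: Yes

ℤ_33: Commutative=Yes, Unity=Yes


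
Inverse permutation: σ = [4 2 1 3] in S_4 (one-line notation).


To find σ⁻¹, swap domain and range:
σ(1) = 4 → σ⁻¹(4) = 1
σ(2) = 2 → σ⁻¹(2) = 2
σ(3) = 1 → σ⁻¹(1) = 3
σ(4) = 3 → σ⁻¹(3) = 4

σ⁻¹ = [3 2 4 1]


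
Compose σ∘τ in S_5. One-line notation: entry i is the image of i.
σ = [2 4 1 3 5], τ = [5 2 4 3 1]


σ∘τ: apply τ first, then σ
1 →τ 5 →σ 5
2 →τ 2 →σ 4
3 →τ 4 →σ 3
4 →τ 3 →σ 1
5 →τ 1 →σ 2

σ∘τ = [5 4 3 1 2]


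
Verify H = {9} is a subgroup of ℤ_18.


Subgroup test for H = {9} in (ℤ_18, +):
(1) 0 ∈ H? No
(2) Closure: for all a,b ∈ H, (a+b) mod 18 ∈ H? No  [counterexample: 9 + 9 = 0 ∉ H]
(3) Inverses: for all a ∈ H, -a mod 18 ∈ H? Yes

No, H is not a subgroup of ℤ_18


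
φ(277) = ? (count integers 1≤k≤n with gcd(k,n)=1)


Factor n: 277 = 277
φ(n) = n · ∏(1 - 1/p) over distinct primes p | n
φ(277) = 277 · (1 - 1/277) = 276

φ(277) = 276


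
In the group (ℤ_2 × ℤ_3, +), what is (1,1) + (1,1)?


Operation: componentwise addition mod (2, 3)
(1,1) + (1,1) = ((a₁+b₁) mod 2, (a₂+b₂) mod 3) with a = (1,1), b = (1,1)

(1,1) + (1,1) = (0,2)


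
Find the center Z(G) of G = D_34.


Z(G) = {g ∈ G | gx = xg for all x ∈ G}
For even n, Z(D_n) = {e, r^(n/2)}: the 180° rotation r^17 commutes with every reflection and rotation

Z(D_34) = {e, r^17}


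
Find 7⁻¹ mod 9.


Use the extended Euclidean algorithm to write 1 = 7·s + 9·t; then s mod 9 is the inverse.
Euclidean algorithm:
  7 = 0·9 + 7
  9 = 1·7 + 2
  7 = 3·2 + 1
  2 = 2·1 + 0
gcd(7,9) = 1
Back-substitution gives: 7·(4) + 9·(-3) = 1
So 7⁻¹ ≡ 4 ≡ 4 (mod 9)
Check: 7 × 4 = 28 ≡ 1 (mod 9) ✓

7⁻¹ ≡ 4 (mod 9)


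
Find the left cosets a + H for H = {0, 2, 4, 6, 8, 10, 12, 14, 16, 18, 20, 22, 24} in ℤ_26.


H = {0, 2, 4, 6, 8, 10, 12, 14, 16, 18, 20, 22, 24}, |H| = 13
Number of cosets = |G|/|H| = 26/13 = 2
0 + H = {0, 2, 4, 6, 8, 10, 12, 14, 16, 18, 20, 22, 24}
1 + H = {1, 3, 5, 7, 9, 11, 13, 15, 17, 19, 21, 23, 25}

Cosets: 0+H={0,2,4,6,8,10,12,14,16,18,20,22,24}; 1+H={1,3,5,7,9,11,13,15,17,19,21,23,25}


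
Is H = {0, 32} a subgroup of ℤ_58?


Subgroup test for H = {0, 32} in (ℤ_58, +):
(1) 0 ∈ H? Yes
(2) Closure: for all a,b ∈ H, (a+b) mod 58 ∈ H? No  [counterexample: 32 + 32 = 6 ∉ H]
(3) Inverses: for all a ∈ H, -a mod 58 ∈ H? No

No, H is not a subgroup of ℤ_58


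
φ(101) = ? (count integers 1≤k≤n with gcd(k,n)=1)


Factor n: 101 = 101
φ(n) = n · ∏(1 - 1/p) over distinct primes p | n
φ(101) = 101 · (1 - 1/101) = 100

φ(101) = 100


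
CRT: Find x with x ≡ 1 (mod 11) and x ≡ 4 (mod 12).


m₁ = 11, m₂ = 12, gcd = 1, so CRT applies. M = m₁·m₂ = 132
Let M₁ = M/m₁ = 12, M₂ = M/m₂ = 11
Find y₁ ≡ M₁⁻¹ (mod m₁): 12⁻¹ ≡ 1 (mod 11)
Find y₂ ≡ M₂⁻¹ (mod m₂): 11⁻¹ ≡ 11 (mod 12)
x = a₁·M₁·y₁ + a₂·M₂·y₂ = 1·12·1 + 4·11·11 = 496
Reduce mod 132: x ≡ 100
Check: 100 mod 11 = 1 ✓, 100 mod 12 = 4 ✓

x ≡ 100 (mod 132)


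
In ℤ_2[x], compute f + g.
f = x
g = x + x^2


Add coefficients mod 2:
x^0: 0 + 0 = 0 (mod 2)
x^1: 1 + 1 = 0 (mod 2)
x^2: 0 + 1 = 1 (mod 2)
Result: x^2

f + g = x^2


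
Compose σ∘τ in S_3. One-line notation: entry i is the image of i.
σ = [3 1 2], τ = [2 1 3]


σ∘τ: apply τ first, then σ
1 →τ 2 →σ 1
2 →τ 1 →σ 3
3 →τ 3 →σ 2

σ∘τ = [1 3 2]


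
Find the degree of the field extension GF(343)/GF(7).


GF(343) = GF(7^3), so the extension degree is 3

[GF(343)/GF(7)] = 3


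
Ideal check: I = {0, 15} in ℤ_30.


Check ideal conditions for I = {0, 15} in ℤ_30:
(1) I is an additive subgroup? Yes
(2) For r ∈ ℤ_30 and a ∈ I: r·a ∈ I? Yes

Yes, I is an ideal of ℤ_30


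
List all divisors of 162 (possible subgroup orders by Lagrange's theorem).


Lagrange's theorem: |H| divides |G|
|G| = 162
Divisors of 162: 1, 2, 3, 6, 9, 18, 27, 54, 81, 162

Possible subgroup orders: {1, 2, 3, 6, 9, 18, 27, 54, 81, 162}


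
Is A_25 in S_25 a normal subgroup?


H = A_25 in S_25
A_25 has index 2 in S_25, and every subgroup of index 2 is normal

Yes, normal subgroup


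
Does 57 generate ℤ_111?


g generates ℤ_n iff gcd(g, n) = 1
gcd(57, 111) = 3
Since gcd = 3 ≠ 1, ⟨57⟩ has order 37 < 111, so 57 is not a generator.

No, 57 does not generate ℤ_111


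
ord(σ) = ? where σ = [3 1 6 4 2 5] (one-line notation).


Cycle decomposition: (1 3 6 5 2)
Cycle lengths: 5
Order = lcm(5) = 5

ord(σ) = 5


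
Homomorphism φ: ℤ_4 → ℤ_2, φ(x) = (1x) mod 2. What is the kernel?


Kernel = preimage of identity
ker(φ) = {x ∈ ℤ_4 : 1x ≡ 0 (mod 2)}. Since 2 | 4, φ is well-defined. The kernel is the cyclic subgroup ⟨2⟩ of ℤ_4 (order 2), i.e. {0, 2}

ker(φ) = {0, 2}


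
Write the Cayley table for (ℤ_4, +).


Elements: {0, 1, 2, 3}
Operation: addition mod 4
Entry (a, b) = (a + b) mod 4

Cayley table:
  | 0 | 1 | 2 | 3
0 | 0 | 1 | 2 | 3
1 | 1 | 2 | 3 | 0
2 | 2 | 3 | 0 | 1
3 | 3 | 0 | 1 | 2


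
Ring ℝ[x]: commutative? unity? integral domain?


Polynomial ring over ℝ (an integral domain) is a commutative integral domain with unity 1
Commutative: Yes
Integral domain: Yes
Has unity: Yes

ℝ[x]: Commutative=Yes, Unity=Yes


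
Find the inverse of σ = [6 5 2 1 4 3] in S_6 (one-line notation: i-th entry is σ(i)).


To find σ⁻¹, swap domain and range:
σ(1) = 6 → σ⁻¹(6) = 1
σ(2) = 5 → σ⁻¹(5) = 2
σ(3) = 2 → σ⁻¹(2) = 3
σ(4) = 1 → σ⁻¹(1) = 4
σ(5) = 4 → σ⁻¹(4) = 5
σ(6) = 3 → σ⁻¹(3) = 6

σ⁻¹ = [4 3 6 5 2 1]


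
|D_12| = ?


|D_n| = 2n (n rotations and n reflections)
|D_12| = 2×12 = 24

|D_12| = 24


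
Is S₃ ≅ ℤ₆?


Comparing S₃ and ℤ₆:
S₃ is non-abelian, ℤ₆ is abelian

No, S₃ ≇ ℤ₆


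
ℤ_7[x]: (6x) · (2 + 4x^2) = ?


Expand and collect like terms; reduce coefficients mod 7:
x^0: 0·2 = 0 ≡ 0 (mod 7)
x^1: 0·0 + 6·2 = 12 ≡ 5 (mod 7)
x^2: 0·4 + 6·0 = 0 ≡ 0 (mod 7)
x^3: 6·4 = 24 ≡ 3 (mod 7)
Result: 5x + 3x^3

f · g = 5x + 3x^3


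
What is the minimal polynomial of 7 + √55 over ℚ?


Let α = 7 + √55. Then α - 7 = √55, so (α - 7)² = 55, giving α² - 14α - 6 = 0. Degree 2 and α ∉ ℚ, so this is the minimal polynomial.

Minimal polynomial: x² - 14x - 6


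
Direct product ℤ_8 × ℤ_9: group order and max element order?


|ℤ_8 × ℤ_9| = 8 × 9 = 72
Max element order = lcm(8,9) = 72
Cyclic? Yes (gcd=1)

|ℤ_8×ℤ_9| = 72, max element order = 72


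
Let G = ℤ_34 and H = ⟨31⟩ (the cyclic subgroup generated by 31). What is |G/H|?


|⟨31⟩| = n / gcd(31, 34) = 34 / 1 = 34
H is normal (ℤ_34 is abelian).
|G/H| = |G| / |H| = 34 / 34 = 1

|G/H| = 1


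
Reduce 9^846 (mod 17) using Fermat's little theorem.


Fermat's little theorem: if p is prime and gcd(a,p)=1, then a^(p-1) ≡ 1 (mod p)
p = 17 is prime, gcd(9,17) = 1
Reduce exponent: 846 mod 16 = 14
So 9^846 ≡ 9^14 (mod 17)
9^14 mod 17 = 4

9^846 ≡ 4 (mod 17)


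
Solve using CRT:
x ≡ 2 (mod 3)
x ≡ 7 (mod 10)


m₁ = 3, m₂ = 10, gcd = 1, so CRT applies. M = m₁·m₂ = 30
Let M₁ = M/m₁ = 10, M₂ = M/m₂ = 3
Find y₁ ≡ M₁⁻¹ (mod m₁): 10⁻¹ ≡ 1 (mod 3)
Find y₂ ≡ M₂⁻¹ (mod m₂): 3⁻¹ ≡ 7 (mod 10)
x = a₁·M₁·y₁ + a₂·M₂·y₂ = 2·10·1 + 7·3·7 = 167
Reduce mod 30: x ≡ 17
Check: 17 mod 3 = 2 ✓, 17 mod 10 = 7 ✓

x ≡ 17 (mod 30)


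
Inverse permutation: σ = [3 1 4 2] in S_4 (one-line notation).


To find σ⁻¹, swap domain and range:
σ(1) = 3 → σ⁻¹(3) = 1
σ(2) = 1 → σ⁻¹(1) = 2
σ(3) = 4 → σ⁻¹(4) = 3
σ(4) = 2 → σ⁻¹(2) = 4

σ⁻¹ = [2 4 1 3]


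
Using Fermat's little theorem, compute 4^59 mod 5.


Fermat's little theorem: if p is prime and gcd(a,p)=1, then a^(p-1) ≡ 1 (mod p)
p = 5 is prime, gcd(4,5) = 1
Reduce exponent: 59 mod 4 = 3
So 4^59 ≡ 4^3 (mod 5)
4^3 mod 5 = 4

4^59 ≡ 4 (mod 5)


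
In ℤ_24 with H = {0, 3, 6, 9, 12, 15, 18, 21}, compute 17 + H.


17 + H = {17 + h (mod 24) : h ∈ H}
17+0=17, 17+3=20, 17+6=23, 17+9=2, 17+12=5, 17+15=8, 17+18=11, 17+21=14
17 + H = {2, 5, 8, 11, 14, 17, 20, 23} = 2 + H

17 + H = {2, 5, 8, 11, 14, 17, 20, 23}


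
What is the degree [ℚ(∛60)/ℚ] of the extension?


∛60 has minimal polynomial x³ - 60 (irreducible over ℚ since 60 is not a perfect cube)

[ℚ(∛60)/ℚ] = 3


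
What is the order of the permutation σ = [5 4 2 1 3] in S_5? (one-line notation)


Cycle decomposition: (1 5 3 2 4)
Cycle lengths: 5
Order = lcm(5) = 5

ord(σ) = 5


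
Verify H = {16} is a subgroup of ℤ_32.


Subgroup test for H = {16} in (ℤ_32, +):
(1) 0 ∈ H? No
(2) Closure: for all a,b ∈ H, (a+b) mod 32 ∈ H? No  [counterexample: 16 + 16 = 0 ∉ H]
(3) Inverses: for all a ∈ H, -a mod 32 ∈ H? Yes

No, H is not a subgroup of ℤ_32


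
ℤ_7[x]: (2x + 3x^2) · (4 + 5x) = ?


Expand and collect like terms; reduce coefficients mod 7:
x^0: 0·4 = 0 ≡ 0 (mod 7)
x^1: 0·5 + 2·4 = 8 ≡ 1 (mod 7)
x^2: 2·5 + 3·4 = 22 ≡ 1 (mod 7)
x^3: 3·5 = 15 ≡ 1 (mod 7)
Result: x + x^2 + x^3

f · g = x + x^2 + x^3


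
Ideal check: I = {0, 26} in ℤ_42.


Check ideal conditions for I = {0, 26} in ℤ_42:
(1) I is an additive subgroup? No
(2) For r ∈ ℤ_42 and a ∈ I: r·a ∈ I? No  [counterexample: r=2, a=26, r·a mod 42 = 10 ∉ I]

No, I is not an ideal of ℤ_42


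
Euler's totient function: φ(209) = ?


Factor n: 209 = 11 × 19
φ(n) = n · ∏(1 - 1/p) over distinct primes p | n
φ(209) = 209 · (1 - 1/11) · (1 - 1/19) = 180

φ(209) = 180


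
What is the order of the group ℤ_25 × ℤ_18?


|A × B| = |A| · |B|
|ℤ_25 × ℤ_18| = 25 × 18 = 450

|ℤ_25 × ℤ_18| = 450


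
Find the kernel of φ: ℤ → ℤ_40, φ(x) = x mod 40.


Kernel = preimage of identity
ker(φ) = {x ∈ ℤ : x ≡ 0 (mod 40)} = 40ℤ = {0, ±40, ±80, ...}

ker(φ) = 40ℤ


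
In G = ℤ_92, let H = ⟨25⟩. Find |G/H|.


|⟨25⟩| = n / gcd(25, 92) = 92 / 1 = 92
H is normal (ℤ_92 is abelian).
|G/H| = |G| / |H| = 92 / 92 = 1

|G/H| = 1


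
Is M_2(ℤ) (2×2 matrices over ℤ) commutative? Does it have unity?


Matrix multiplication is non-commutative for n ≥ 2; the identity matrix I is the unity; singular matrices give zero divisors, so not an integral domain
Commutative: No
Integral domain: No
Has unity: Yes

M_2(ℤ) (2×2 matrices over ℤ): Commutative=No, Unity=Yes


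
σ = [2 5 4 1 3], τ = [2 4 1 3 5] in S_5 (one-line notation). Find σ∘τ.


σ∘τ: apply τ first, then σ
1 →τ 2 →σ 5
2 →τ 4 →σ 1
3 →τ 1 →σ 2
4 →τ 3 →σ 4
5 →τ 5 →σ 3

σ∘τ = [5 1 2 4 3]


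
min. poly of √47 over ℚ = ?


√47 satisfies x² - 47 = 0, irreducible over ℚ since 47 is squarefree

Minimal polynomial: x² - 47


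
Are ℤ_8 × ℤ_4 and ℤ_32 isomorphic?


Comparing ℤ_8 × ℤ_4 and ℤ_32:
gcd(8,4) = 4 ≠ 1. Max element order in ℤ_8×ℤ_4 is lcm(8,4) = 8 < 32, so it has no element of order 32

No, ℤ_8 × ℤ_4 ≇ ℤ_32


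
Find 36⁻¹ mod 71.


Use the extended Euclidean algorithm to write 1 = 36·s + 71·t; then s mod 71 is the inverse.
Euclidean algorithm:
  36 = 0·71 + 36
  71 = 1·36 + 35
  36 = 1·35 + 1
  35 = 35·1 + 0
gcd(36,71) = 1
Back-substitution gives: 36·(2) + 71·(-1) = 1
So 36⁻¹ ≡ 2 ≡ 2 (mod 71)
Check: 36 × 2 = 72 ≡ 1 (mod 71) ✓

36⁻¹ ≡ 2 (mod 71)


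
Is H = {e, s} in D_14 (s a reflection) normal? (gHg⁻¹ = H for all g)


H = {e, s} in D_14 (s a reflection)
r·s·r⁻¹ = sr⁻² ≠ s for n ≥ 3, so {e, s} is not closed under conjugation

No, not a normal subgroup


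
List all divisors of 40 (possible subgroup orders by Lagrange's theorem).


Lagrange's theorem: |H| divides |G|
|G| = 40
Divisors of 40: 1, 2, 4, 5, 8, 10, 20, 40

Possible subgroup orders: {1, 2, 4, 5, 8, 10, 20, 40}


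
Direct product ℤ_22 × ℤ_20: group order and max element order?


|ℤ_22 × ℤ_20| = 22 × 20 = 440
Max element order = lcm(22,20) = 220
Cyclic? No (gcd=2)

|ℤ_22×ℤ_20| = 440, max element order = 220


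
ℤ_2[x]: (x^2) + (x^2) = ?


Add coefficients mod 2:
x^0: 0 + 0 = 0 (mod 2)
x^1: 0 + 0 = 0 (mod 2)
x^2: 1 + 1 = 0 (mod 2)
Result: 0

f + g = 0


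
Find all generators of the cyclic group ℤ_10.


g generates ℤ_n iff gcd(g,n) = 1
Checking each g ∈ {1,...,9}:
gcd(1,10) = 1
gcd(2,10) = 2
gcd(3,10) = 1
gcd(4,10) = 2
gcd(5,10) = 5
gcd(6,10) = 2
gcd(7,10) = 1
gcd(8,10) = 2
gcd(9,10) = 1
Generators: {1, 3, 7, 9}
Number of generators = φ(10) = 4

Generators of ℤ_10 = {1, 3, 7, 9}


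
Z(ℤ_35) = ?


Z(G) = {g ∈ G | gx = xg for all x ∈ G}
ℤ_35 is abelian, so Z(G) = G

Z(ℤ_35) = ℤ_35


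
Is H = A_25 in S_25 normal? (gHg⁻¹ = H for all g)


H = A_25 in S_25
A_25 has index 2 in S_25, and every subgroup of index 2 is normal

Yes, normal subgroup


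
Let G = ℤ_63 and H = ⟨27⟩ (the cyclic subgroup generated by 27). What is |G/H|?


|⟨27⟩| = n / gcd(27, 63) = 63 / 9 = 7
H is normal (ℤ_63 is abelian).
|G/H| = |G| / |H| = 63 / 7 = 9

|G/H| = 9


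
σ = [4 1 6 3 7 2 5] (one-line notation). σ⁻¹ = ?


To find σ⁻¹, swap domain and range:
σ(1) = 4 → σ⁻¹(4) = 1
σ(2) = 1 → σ⁻¹(1) = 2
σ(3) = 6 → σ⁻¹(6) = 3
σ(4) = 3 → σ⁻¹(3) = 4
σ(5) = 7 → σ⁻¹(7) = 5
σ(6) = 2 → σ⁻¹(2) = 6
σ(7) = 5 → σ⁻¹(5) = 7

σ⁻¹ = [2 6 4 1 7 3 5]


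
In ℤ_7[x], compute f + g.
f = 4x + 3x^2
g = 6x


Add coefficients mod 7:
x^0: 0 + 0 = 0 (mod 7)
x^1: 4 + 6 = 3 (mod 7)
x^2: 3 + 0 = 3 (mod 7)
Result: 3x + 3x^2

f + g = 3x + 3x^2


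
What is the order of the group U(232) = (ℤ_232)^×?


U(n) is the group of units mod n; |U(n)| = φ(n)
|U(232)| = φ(232) = 112

|U(232) = (ℤ_232)^×| = 112


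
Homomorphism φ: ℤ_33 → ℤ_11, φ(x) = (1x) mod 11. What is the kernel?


Kernel = preimage of identity
ker(φ) = {x ∈ ℤ_33 : 1x ≡ 0 (mod 11)}. Since 11 | 33, φ is well-defined. The kernel is the cyclic subgroup ⟨11⟩ of ℤ_33 (order 3), i.e. {0, 11, 22}

ker(φ) = {0, 11, 22}


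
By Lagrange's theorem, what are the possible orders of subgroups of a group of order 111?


Lagrange's theorem: |H| divides |G|
|G| = 111
Divisors of 111: 1, 3, 37, 111

Possible subgroup orders: {1, 3, 37, 111}


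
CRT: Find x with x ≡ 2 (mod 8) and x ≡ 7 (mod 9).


m₁ = 8, m₂ = 9, gcd = 1, so CRT applies. M = m₁·m₂ = 72
Let M₁ = M/m₁ = 9, M₂ = M/m₂ = 8
Find y₁ ≡ M₁⁻¹ (mod m₁): 9⁻¹ ≡ 1 (mod 8)
Find y₂ ≡ M₂⁻¹ (mod m₂): 8⁻¹ ≡ 8 (mod 9)
x = a₁·M₁·y₁ + a₂·M₂·y₂ = 2·9·1 + 7·8·8 = 466
Reduce mod 72: x ≡ 34
Check: 34 mod 8 = 2 ✓, 34 mod 9 = 7 ✓

x ≡ 34 (mod 72)


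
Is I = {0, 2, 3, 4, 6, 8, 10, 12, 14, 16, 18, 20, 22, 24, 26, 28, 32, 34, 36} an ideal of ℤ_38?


Check ideal conditions for I = {0, 2, 3, 4, 6, 8, 10, 12, 14, 16, 18, 20, 22, 24, 26, 28, 32, 34, 36} in ℤ_38:
(1) I is an additive subgroup? No
(2) For r ∈ ℤ_38 and a ∈ I: r·a ∈ I? No  [counterexample: r=2, a=34, r·a mod 38 = 30 ∉ I]

No, I is not an ideal of ℤ_38


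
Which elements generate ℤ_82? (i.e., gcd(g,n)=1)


g generates ℤ_n iff gcd(g,n) = 1
Prime factors of 82: 2, 41
Generators are g ∈ {1,...,81} not divisible by any of these primes.
Generators: {1, 3, 5, 7, 9, 11, 13, 15, 17, 19, 21, 23, 25, 27, 29, 31, 33, 35, 37, 39, 43, 45, 47, 49, 51, 53, 55, 57, 59, 61, 63, 65, 67, 69, 71, 73, 75, 77, 79, 81}
Number of generators = φ(82) = 40

Generators of ℤ_82 = {1, 3, 5, 7, 9, 11, 13, 15, 17, 19, 21, 23, 25, 27, 29, 31, 33, 35, 37, 39, 43, 45, 47, 49, 51, 53, 55, 57, 59, 61, 63, 65, 67, 69, 71, 73, 75, 77, 79, 81}


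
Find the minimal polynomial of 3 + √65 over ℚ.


Let α = 3 + √65. Then α - 3 = √65, so (α - 3)² = 65, giving α² - 6α - 56 = 0. Degree 2 and α ∉ ℚ, so this is the minimal polynomial.

Minimal polynomial: x² - 6x - 56


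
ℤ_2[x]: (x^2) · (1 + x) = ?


Expand and collect like terms; reduce coefficients mod 2:
x^0: 0·1 = 0 ≡ 0 (mod 2)
x^1: 0·1 + 0·1 = 0 ≡ 0 (mod 2)
x^2: 0·1 + 1·1 = 1 ≡ 1 (mod 2)
x^3: 1·1 = 1 ≡ 1 (mod 2)
Result: x^2 + x^3

f · g = x^2 + x^3


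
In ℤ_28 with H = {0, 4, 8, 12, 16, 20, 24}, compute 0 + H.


0 + H = {0 + h (mod 28) : h ∈ H}
0+0=0, 0+4=4, 0+8=8, 0+12=12, 0+16=16, 0+20=20, 0+24=24

0 + H = {0, 4, 8, 12, 16, 20, 24}


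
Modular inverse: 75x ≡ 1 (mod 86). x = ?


Use the extended Euclidean algorithm to write 1 = 75·s + 86·t; then s mod 86 is the inverse.
Euclidean algorithm:
  75 = 0·86 + 75
  86 = 1·75 + 11
  75 = 6·11 + 9
  11 = 1·9 + 2
  9 = 4·2 + 1
  2 = 2·1 + 0
gcd(75,86) = 1
Back-substitution gives: 75·(39) + 86·(-34) = 1
So 75⁻¹ ≡ 39 ≡ 39 (mod 86)
Check: 75 × 39 = 2925 ≡ 1 (mod 86) ✓

75⁻¹ ≡ 39 (mod 86)


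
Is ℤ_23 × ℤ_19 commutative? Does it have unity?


Direct product ring; commutative with unity (1,1); but (1,0)·(0,1) = (0,0) gives zero divisors, so not an integral domain
Commutative: Yes
Integral domain: No
Has unity: Yes

ℤ_23 × ℤ_19: Commutative=Yes, Unity=Yes


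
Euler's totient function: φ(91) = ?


Factor n: 91 = 7 × 13
φ(n) = n · ∏(1 - 1/p) over distinct primes p | n
φ(91) = 91 · (1 - 1/7) · (1 - 1/13) = 72

φ(91) = 72


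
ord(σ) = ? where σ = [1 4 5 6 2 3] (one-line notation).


Cycle decomposition: (2 4 6 3 5)
Cycle lengths: 5
Order = lcm(5) = 5

ord(σ) = 5


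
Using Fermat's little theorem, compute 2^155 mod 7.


Fermat's little theorem: if p is prime and gcd(a,p)=1, then a^(p-1) ≡ 1 (mod p)
p = 7 is prime, gcd(2,7) = 1
Reduce exponent: 155 mod 6 = 5
So 2^155 ≡ 2^5 (mod 7)
2^5 mod 7 = 4

2^155 ≡ 4 (mod 7)


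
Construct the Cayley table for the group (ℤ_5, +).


Elements: {0, 1, 2, 3, 4}
Operation: addition mod 5
Entry (a, b) = (a + b) mod 5

Cayley table:
  | 0 | 1 | 2 | 3 | 4
0 | 0 | 1 | 2 | 3 | 4
1 | 1 | 2 | 3 | 4 | 0
2 | 2 | 3 | 4 | 0 | 1
3 | 3 | 4 | 0 | 1 | 2
4 | 4 | 0 | 1 | 2 | 3


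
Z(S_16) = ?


Z(G) = {g ∈ G | gx = xg for all x ∈ G}
S_n is non-abelian for n ≥ 3; Z(S_16) is trivial

Z(S_16) = {e}


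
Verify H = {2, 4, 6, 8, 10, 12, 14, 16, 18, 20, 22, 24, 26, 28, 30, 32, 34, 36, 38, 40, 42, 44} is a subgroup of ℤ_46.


Subgroup test for H = {2, 4, 6, 8, 10, 12, 14, 16, 18, 20, 22, 24, 26, 28, 30, 32, 34, 36, 38, 40, 42, 44} in (ℤ_46, +):
(1) 0 ∈ H? No
(2) Closure: for all a,b ∈ H, (a+b) mod 46 ∈ H? No  [counterexample: 2 + 44 = 0 ∉ H]
(3) Inverses: for all a ∈ H, -a mod 46 ∈ H? Yes

No, H is not a subgroup of ℤ_46


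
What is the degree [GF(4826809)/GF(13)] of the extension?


GF(4826809) = GF(13^6), so the extension degree is 6

[GF(4826809)/GF(13)] = 6


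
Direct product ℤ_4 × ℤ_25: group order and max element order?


|ℤ_4 × ℤ_25| = 4 × 25 = 100
Max element order = lcm(4,25) = 100
Cyclic? Yes (gcd=1)

|ℤ_4×ℤ_25| = 100, max element order = 100


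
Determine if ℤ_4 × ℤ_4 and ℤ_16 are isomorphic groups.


Comparing ℤ_4 × ℤ_4 and ℤ_16:
gcd(4,4) = 4 ≠ 1. Max element order in ℤ_4×ℤ_4 is lcm(4,4) = 4 < 16, so it has no element of order 16

No, ℤ_4 × ℤ_4 ≇ ℤ_16


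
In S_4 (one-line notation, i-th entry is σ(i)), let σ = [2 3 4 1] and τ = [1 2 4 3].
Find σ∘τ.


σ∘τ: apply τ first, then σ
1 →τ 1 →σ 2
2 →τ 2 →σ 3
3 →τ 4 →σ 1
4 →τ 3 →σ 4

σ∘τ = [2 3 1 4]


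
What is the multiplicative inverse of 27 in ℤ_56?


Use the extended Euclidean algorithm to write 1 = 27·s + 56·t; then s mod 56 is the inverse.
Euclidean algorithm:
  27 = 0·56 + 27
  56 = 2·27 + 2
  27 = 13·2 + 1
  2 = 2·1 + 0
gcd(27,56) = 1
Back-substitution gives: 27·(27) + 56·(-13) = 1
So 27⁻¹ ≡ 27 ≡ 27 (mod 56)
Check: 27 × 27 = 729 ≡ 1 (mod 56) ✓

27⁻¹ ≡ 27 (mod 56)


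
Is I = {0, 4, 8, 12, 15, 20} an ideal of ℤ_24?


Check ideal conditions for I = {0, 4, 8, 12, 15, 20} in ℤ_24:
(1) I is an additive subgroup? No
(2) For r ∈ ℤ_24 and a ∈ I: r·a ∈ I? No  [counterexample: r=2, a=8, r·a mod 24 = 16 ∉ I]

No, I is not an ideal of ℤ_24


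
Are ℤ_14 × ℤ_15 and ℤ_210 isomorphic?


Comparing ℤ_14 × ℤ_15 and ℤ_210:
gcd(14,15) = 1, so ℤ_14 × ℤ_15 ≅ ℤ_210 (CRT)

Yes, ℤ_14 × ℤ_15 ≅ ℤ_210


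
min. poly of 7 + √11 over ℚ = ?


Let α = 7 + √11. Then α - 7 = √11, so (α - 7)² = 11, giving α² - 14α + 38 = 0. Degree 2 and α ∉ ℚ, so this is the minimal polynomial.

Minimal polynomial: x² - 14x + 38


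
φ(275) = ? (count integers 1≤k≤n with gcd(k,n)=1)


Factor n: 275 = 5^2 × 11
φ(n) = n · ∏(1 - 1/p) over distinct primes p | n
φ(275) = 275 · (1 - 1/5) · (1 - 1/11) = 200

φ(275) = 200


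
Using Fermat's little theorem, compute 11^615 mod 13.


Fermat's little theorem: if p is prime and gcd(a,p)=1, then a^(p-1) ≡ 1 (mod p)
p = 13 is prime, gcd(11,13) = 1
Reduce exponent: 615 mod 12 = 3
So 11^615 ≡ 11^3 (mod 13)
11^3 mod 13 = 5

11^615 ≡ 5 (mod 13)


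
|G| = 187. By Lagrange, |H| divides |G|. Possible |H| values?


Lagrange's theorem: |H| divides |G|
|G| = 187
Divisors of 187: 1, 11, 17, 187

Possible subgroup orders: {1, 11, 17, 187}


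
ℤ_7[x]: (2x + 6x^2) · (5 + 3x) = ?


Expand and collect like terms; reduce coefficients mod 7:
x^0: 0·5 = 0 ≡ 0 (mod 7)
x^1: 0·3 + 2·5 = 10 ≡ 3 (mod 7)
x^2: 2·3 + 6·5 = 36 ≡ 1 (mod 7)
x^3: 6·3 = 18 ≡ 4 (mod 7)
Result: 3x + x^2 + 4x^3

f · g = 3x + x^2 + 4x^3


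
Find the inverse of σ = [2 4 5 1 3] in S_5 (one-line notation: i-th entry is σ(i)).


To find σ⁻¹, swap domain and range:
σ(1) = 2 → σ⁻¹(2) = 1
σ(2) = 4 → σ⁻¹(4) = 2
σ(3) = 5 → σ⁻¹(5) = 3
σ(4) = 1 → σ⁻¹(1) = 4
σ(5) = 3 → σ⁻¹(3) = 5

σ⁻¹ = [4 1 5 2 3]


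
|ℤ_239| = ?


ℤ_n has n elements.

|ℤ_239| = 239


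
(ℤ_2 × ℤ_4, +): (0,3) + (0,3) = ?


Operation: componentwise addition mod (2, 4)
(0,3) + (0,3) = ((a₁+b₁) mod 2, (a₂+b₂) mod 4) with a = (0,3), b = (0,3)

(0,3) + (0,3) = (0,2)


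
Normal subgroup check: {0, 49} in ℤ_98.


H = {0, 49} in ℤ_98
ℤ_98 is abelian; every subgroup of an abelian group is normal

Yes, normal subgroup


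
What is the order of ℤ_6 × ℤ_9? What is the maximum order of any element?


|ℤ_6 × ℤ_9| = 6 × 9 = 54
Max element order = lcm(6,9) = 18
Cyclic? No (gcd=3)

|ℤ_6×ℤ_9| = 54, max element order = 18


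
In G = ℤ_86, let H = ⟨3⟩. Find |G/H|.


|⟨3⟩| = n / gcd(3, 86) = 86 / 1 = 86
H is normal (ℤ_86 is abelian).
|G/H| = |G| / |H| = 86 / 86 = 1

|G/H| = 1


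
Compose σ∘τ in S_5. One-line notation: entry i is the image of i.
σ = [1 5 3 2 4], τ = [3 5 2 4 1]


σ∘τ: apply τ first, then σ
1 →τ 3 →σ 3
2 →τ 5 →σ 4
3 →τ 2 →σ 5
4 →τ 4 →σ 2
5 →τ 1 →σ 1

σ∘τ = [3 4 5 2 1]


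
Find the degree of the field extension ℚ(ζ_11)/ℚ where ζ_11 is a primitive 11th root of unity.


[ℚ(ζ_n):ℚ] = deg Φ_n(x) = φ(n). Here φ(11) = 10

[ℚ(ζ_11)/ℚ where ζ_11 is a primitive 11th root of unity] = 10
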